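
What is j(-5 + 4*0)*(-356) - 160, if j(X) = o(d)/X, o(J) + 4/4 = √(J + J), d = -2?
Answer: -1156/5 + 712*I/5 ≈ -231.2 + 142.4*I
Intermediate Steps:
o(J) = -1 + √2*√J (o(J) = -1 + √(J + J) = -1 + √(2*J) = -1 + √2*√J)
j(X) = (-1 + 2*I)/X (j(X) = (-1 + √2*√(-2))/X = (-1 + √2*(I*√2))/X = (-1 + 2*I)/X)
j(-5 + 4*0)*(-356) - 160 = ((-1 + 2*I)/(-5 + 4*0))*(-356) - 160 = ((-1 + 2*I)/(-5 + 0))*(-356) - 160 = ((-1 + 2*I)/(-5))*(-356) - 160 = -(-1 + 2*I)/5*(-356) - 160 = (⅕ - 2*I/5)*(-356) - 160 = (-356/5 + 712*I/5) - 160 = -1156/5 + 712*I/5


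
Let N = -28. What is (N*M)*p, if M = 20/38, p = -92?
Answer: 25760/19 ≈ 1355.8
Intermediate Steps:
M = 10/19 (M = 20*(1/38) = 10/19 ≈ 0.52632)
(N*M)*p = -28*10/19*(-92) = -280/19*(-92) = 25760/19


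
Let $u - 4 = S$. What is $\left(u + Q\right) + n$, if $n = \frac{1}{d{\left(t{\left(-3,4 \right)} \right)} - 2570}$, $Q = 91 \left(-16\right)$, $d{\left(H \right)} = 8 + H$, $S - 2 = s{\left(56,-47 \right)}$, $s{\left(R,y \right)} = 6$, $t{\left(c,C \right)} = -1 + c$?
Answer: $- \frac{3705305}{2566} \approx -1444.0$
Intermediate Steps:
$S = 8$ ($S = 2 + 6 = 8$)
$u = 12$ ($u = 4 + 8 = 12$)
$Q = -1456$
$n = - \frac{1}{2566}$ ($n = \frac{1}{\left(8 - 4\right) - 2570} = \frac{1}{4 - 2570} = \frac{1}{-2566} = - \frac{1}{2566} \approx -0.00038971$)
$\left(u + Q\right) + n = \left(12 - 1456\right) - \frac{1}{2566} = -1444 - \frac{1}{2566} = - \frac{3705305}{2566}$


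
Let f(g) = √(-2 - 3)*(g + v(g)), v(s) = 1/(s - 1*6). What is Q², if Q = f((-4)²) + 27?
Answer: -11341/20 + 4347*I*√5/5 ≈ -567.05 + 1944.0*I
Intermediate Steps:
v(s) = 1/(-6 + s) (v(s) = 1/(s - 6) = 1/(-6 + s))
f(g) = I*√5*(g + 1/(-6 + g)) (f(g) = √(-2 - 3)*(g + 1/(-6 + g)) = √(-5)*(g + 1/(-6 + g)) = (I*√5)*(g + 1/(-6 + g)) = I*√5*(g + 1/(-6 + g)))
Q = 27 + 161*I*√5/10 (Q = I*√5*(1 + (-4)²*(-6 + (-4)²))/(-6 + (-4)²) + 27 = I*√5*(1 + 16*(-6 + 16))/(-6 + 16) + 27 = I*√5*(1 + 16*10)/10 + 27 = I*√5*(⅒)*(1 + 160) + 27 = I*√5*(⅒)*161 + 27 = 161*I*√5/10 + 27 = 27 + 161*I*√5/10 ≈ 27.0 + 36.001*I)
Q² = (27 + 161*I*√5/10)²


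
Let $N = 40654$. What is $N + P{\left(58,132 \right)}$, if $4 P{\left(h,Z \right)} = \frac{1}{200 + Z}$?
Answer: $\frac{53988513}{1328} \approx 40654.0$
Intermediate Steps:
$P{\left(h,Z \right)} = \frac{1}{4 \left(200 + Z\right)}$
$N + P{\left(58,132 \right)} = 40654 + \frac{1}{4 \left(200 + 132\right)} = 40654 + \frac{1}{4 \cdot 332} = 40654 + \frac{1}{4} \cdot \frac{1}{332} = 40654 + \frac{1}{1328} = \frac{53988513}{1328}$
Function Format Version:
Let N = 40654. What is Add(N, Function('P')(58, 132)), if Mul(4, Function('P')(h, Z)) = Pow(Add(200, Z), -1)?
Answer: Rational(53988513, 1328) ≈ 40654.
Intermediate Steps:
Function('P')(h, Z) = Mul(Rational(1, 4), Pow(Add(200, Z), -1))
Add(N, Function('P')(58, 132)) = Add(40654, Mul(Rational(1, 4), Pow(Add(200, 132), -1))) = Add(40654, Mul(Rational(1, 4), Pow(332, -1))) = Add(40654, Mul(Rational(1, 4), Rational(1, 332))) = Add(40654, Rational(1, 1328)) = Rational(53988513, 1328)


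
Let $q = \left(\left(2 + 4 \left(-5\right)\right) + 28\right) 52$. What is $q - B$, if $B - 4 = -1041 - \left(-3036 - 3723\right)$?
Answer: $-5202$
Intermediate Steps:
$B = 5722$ ($B = 4 - -5718 = 4 + \left(-1041 + 6759\right) = 4 + 5718 = 5722$)
$q = 520$ ($q = \left(\left(2 - 20\right) + 28\right) 52 = \left(-18 + 28\right) 52 = 10 \cdot 52 = 520$)
$q - B = 520 - 5722 = -5202$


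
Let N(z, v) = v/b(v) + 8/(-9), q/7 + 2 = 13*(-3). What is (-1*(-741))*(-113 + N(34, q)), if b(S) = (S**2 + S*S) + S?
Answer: -48357166/573 ≈ -84393.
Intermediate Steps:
b(S) = S + 2*S**2 (b(S) = (S**2 + S**2) + S = 2*S**2 + S = S + 2*S**2)
q = -287 (q = -14 + 7*(13*(-3)) = -14 + 7*(-39) = -14 - 273 = -287)
N(z, v) = -8/9 + 1/(1 + 2*v) (N(z, v) = v/((v*(1 + 2*v))) + 8/(-9) = v*(1/(v*(1 + 2*v))) + 8*(-1/9) = 1/(1 + 2*v) - 8/9 = -8/9 + 1/(1 + 2*v))
(-1*(-741))*(-113 + N(34, q)) = (-1*(-741))*(-113 + (1 - 16*(-287))/(9*(1 + 2*(-287)))) = 741*(-113 + (1 + 4592)/(9*(1 - 574))) = 741*(-113 + (1/9)*4593/(-573)) = 741*(-113 + (1/9)*(-1/573)*4593) = 741*(-113 - 1531/1719) = 741*(-195778/1719) = -48357166/573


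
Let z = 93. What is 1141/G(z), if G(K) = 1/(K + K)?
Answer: 212226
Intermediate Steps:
G(K) = 1/(2*K)
1141/G(z) = 1141/(((½)/93)) = 1141/(((½)*(1/93))) = 1141/(1/186) = 1141*186 = 212226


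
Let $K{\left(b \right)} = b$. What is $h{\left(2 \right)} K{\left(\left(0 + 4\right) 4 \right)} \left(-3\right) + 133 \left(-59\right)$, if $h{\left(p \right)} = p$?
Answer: $-7943$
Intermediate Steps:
$h{\left(2 \right)} K{\left(\left(0 + 4\right) 4 \right)} \left(-3\right) + 133 \left(-59\right) = 2 \left(0 + 4\right) 4 \left(-3\right) + 133 \left(-59\right) = 2 \cdot 4 \cdot 4 \left(-3\right) - 7847 = 2 \cdot 16 \left(-3\right) - 7847 = 32 \left(-3\right) - 7847 = -96 - 7847 = -7943$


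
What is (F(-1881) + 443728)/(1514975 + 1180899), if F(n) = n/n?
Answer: 443729/2695874 ≈ 0.16460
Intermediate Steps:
F(n) = 1
(F(-1881) + 443728)/(1514975 + 1180899) = (1 + 443728)/(1514975 + 1180899) = 443729/2695874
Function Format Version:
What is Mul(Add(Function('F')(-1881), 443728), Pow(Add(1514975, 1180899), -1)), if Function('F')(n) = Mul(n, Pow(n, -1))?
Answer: Rational(443729, 2695874) ≈ 0.16460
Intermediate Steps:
Function('F')(n) = 1
Mul(Add(Function('F')(-1881), 443728), Pow(Add(1514975, 1180899), -1)) = Mul(Add(1, 443728), Pow(Add(1514975, 1180899), -1)) = Mul(443729, Pow(2695874, -1)) = Mul(443729, Rational(1, 2695874)) = Rational(443729, 2695874)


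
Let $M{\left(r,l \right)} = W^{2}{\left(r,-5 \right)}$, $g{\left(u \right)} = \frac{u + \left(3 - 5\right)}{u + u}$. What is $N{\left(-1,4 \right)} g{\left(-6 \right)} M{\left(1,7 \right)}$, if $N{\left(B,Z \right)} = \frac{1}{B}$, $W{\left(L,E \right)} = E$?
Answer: $- \frac{50}{3} \approx -16.667$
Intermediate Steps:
$g{\left(u \right)} = \frac{-2 + u}{2 u}$ ($g{\left(u \right)} = \frac{u + \left(3 - 5\right)}{2 u} = \left(u - 2\right) \frac{1}{2 u} = \left(-2 + u\right) \frac{1}{2 u} = \frac{-2 + u}{2 u}$)
$M{\left(r,l \right)} = 25$ ($M{\left(r,l \right)} = \left(-5\right)^{2} = 25$)
$N{\left(-1,4 \right)} g{\left(-6 \right)} M{\left(1,7 \right)} = \frac{\frac{1}{2} \frac{1}{-6} \left(-2 - 6\right)}{-1} \cdot 25 = - \frac{\left(-1\right) \left(-8\right)}{2 \cdot 6} \cdot 25 = \left(-1\right) \frac{2}{3} \cdot 25 = \left(- \frac{2}{3}\right) 25 = - \frac{50}{3}$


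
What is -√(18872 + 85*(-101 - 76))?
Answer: -√3827 ≈ -61.863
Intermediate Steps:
-√(18872 + 85*(-101 - 76)) = -√(18872 + 85*(-177)) = -√(18872 - 15045) = -√3827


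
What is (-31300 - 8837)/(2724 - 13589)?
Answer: 40137/10865 ≈ 3.6942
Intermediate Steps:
(-31300 - 8837)/(2724 - 13589) = -40137/(-10865) = -40137*(-1/10865) = 40137/10865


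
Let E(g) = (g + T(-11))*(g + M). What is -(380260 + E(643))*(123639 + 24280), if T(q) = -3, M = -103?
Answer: -107368485340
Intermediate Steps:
E(g) = (-103 + g)*(-3 + g) (E(g) = (g - 3)*(g - 103) = (-3 + g)*(-103 + g) = (-103 + g)*(-3 + g))
-(380260 + E(643))*(123639 + 24280) = -(380260 + (309 + 643**2 - 106*643))*(123639 + 24280) = -(380260 + (309 + 413449 - 68158))*147919 = -(380260 + 345600)*147919 = -725860*147919 = -1*107368485340 = -107368485340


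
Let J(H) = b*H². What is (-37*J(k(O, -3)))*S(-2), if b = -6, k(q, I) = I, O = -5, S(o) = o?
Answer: -3996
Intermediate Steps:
J(H) = -6*H²
(-37*J(k(O, -3)))*S(-2) = -(-222)*(-3)²*(-2) = -(-222)*9*(-2) = -37*(-54)*(-2) = 1998*(-2) = -3996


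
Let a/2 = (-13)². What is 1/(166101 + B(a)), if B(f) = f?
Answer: 1/166439 ≈ 6.0082e-6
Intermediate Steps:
a = 338 (a = 2*(-13)² = 2*169 = 338)
1/(166101 + B(a)) = 1/(166101 + 338) = 1/166439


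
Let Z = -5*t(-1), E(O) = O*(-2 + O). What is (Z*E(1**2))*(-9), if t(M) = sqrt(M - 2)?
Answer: -45*I*sqrt(3) ≈ -77.942*I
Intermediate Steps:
t(M) = sqrt(-2 + M)
Z = -5*I*sqrt(3) (Z = -5*sqrt(-2 - 1) = -5*I*sqrt(3) ≈ -8.6602*I)
(Z*E(1**2))*(-9) = ((-5*I*sqrt(3))*(1**2*(-2 + 1**2)))*(-9) = ((-5*I*sqrt(3))*(1*(-2 + 1)))*(-9) = ((-5*I*sqrt(3))*(1*(-1)))*(-9) = (-5*I*sqrt(3)*(-1))*(-9) = (5*I*sqrt(3))*(-9) = -45*I*sqrt(3)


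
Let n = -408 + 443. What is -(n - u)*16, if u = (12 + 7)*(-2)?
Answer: -1168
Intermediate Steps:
n = 35
u = -38 (u = 19*(-2) = -38)
-(n - u)*16 = -(35 - 1*(-38))*16 = -(35 + 38)*16 = -1*73*16 = -73*16 = -1168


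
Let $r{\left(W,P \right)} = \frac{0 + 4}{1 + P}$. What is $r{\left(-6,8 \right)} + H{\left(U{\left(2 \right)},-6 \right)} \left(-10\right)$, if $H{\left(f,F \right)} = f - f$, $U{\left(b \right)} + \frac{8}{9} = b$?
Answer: $\frac{4}{9} \approx 0.44444$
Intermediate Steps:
$U{\left(b \right)} = - \frac{8}{9} + b$
$H{\left(f,F \right)} = 0$
$r{\left(W,P \right)} = \frac{4}{1 + P}$
$r{\left(-6,8 \right)} + H{\left(U{\left(2 \right)},-6 \right)} \left(-10\right) = \frac{4}{1 + 8} + 0 \left(-10\right) = \frac{4}{9} + 0 = \frac{4}{9}$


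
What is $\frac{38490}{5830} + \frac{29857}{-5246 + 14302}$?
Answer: $\frac{52263175}{5279648} \approx 9.899$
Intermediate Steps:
$\frac{38490}{5830} + \frac{29857}{-5246 + 14302} = 38490 \cdot \frac{1}{5830} + \frac{29857}{9056} = \frac{3849}{583} + 29857 \cdot \frac{1}{9056} = \frac{3849}{583} + \frac{29857}{9056} = \frac{52263175}{5279648}$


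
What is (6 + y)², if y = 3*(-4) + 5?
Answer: 1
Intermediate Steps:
y = -7 (y = -12 + 5 = -7)
(6 + y)² = (6 - 7)² = (-1)² = 1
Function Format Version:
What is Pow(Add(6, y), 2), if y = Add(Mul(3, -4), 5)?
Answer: 1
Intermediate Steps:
y = -7 (y = Add(-12, 5) = -7)
Pow(Add(6, y), 2) = Pow(Add(6, -7), 2) = Pow(-1, 2) = 1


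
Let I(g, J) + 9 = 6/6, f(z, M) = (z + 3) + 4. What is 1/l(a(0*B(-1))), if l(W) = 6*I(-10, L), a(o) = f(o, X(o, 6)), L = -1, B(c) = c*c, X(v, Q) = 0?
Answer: -1/48 ≈ -0.020833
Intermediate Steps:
B(c) = c**2
f(z, M) = 7 + z (f(z, M) = (3 + z) + 4 = 7 + z)
I(g, J) = -8 (I(g, J) = -9 + 6/6 = -9 + 6*(1/6) = -9 + 1 = -8)
a(o) = 7 + o
l(W) = -48 (l(W) = 6*(-8) = -48)
1/l(a(0*B(-1))) = 1/(-48) = -1/48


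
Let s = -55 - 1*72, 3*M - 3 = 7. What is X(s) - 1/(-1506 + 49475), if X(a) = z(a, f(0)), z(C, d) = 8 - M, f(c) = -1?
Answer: 671563/143907 ≈ 4.6666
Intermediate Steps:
M = 10/3 (M = 1 + (1/3)*7 = 1 + 7/3 = 10/3 ≈ 3.3333)
s = -127 (s = -55 - 72 = -127)
z(C, d) = 14/3 (z(C, d) = 8 - 1*10/3 = 8 - 10/3 = 14/3)
X(a) = 14/3
X(s) - 1/(-1506 + 49475) = 14/3 - 1/(-1506 + 49475) = 14/3 - 1/47969 = 671563/143907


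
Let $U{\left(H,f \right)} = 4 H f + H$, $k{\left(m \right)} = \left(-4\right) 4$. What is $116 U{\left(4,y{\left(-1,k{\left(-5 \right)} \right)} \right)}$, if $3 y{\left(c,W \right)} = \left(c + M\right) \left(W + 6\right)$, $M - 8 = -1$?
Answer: $-36656$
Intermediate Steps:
$M = 7$ ($M = 8 - 1 = 7$)
$k{\left(m \right)} = -16$
$y{\left(c,W \right)} = \frac{\left(6 + W\right) \left(7 + c\right)}{3}$ ($y{\left(c,W \right)} = \frac{\left(c + 7\right) \left(W + 6\right)}{3} = \frac{\left(7 + c\right) \left(6 + W\right)}{3} = \frac{\left(6 + W\right) \left(7 + c\right)}{3}$)
$U{\left(H,f \right)} = H + 4 H f$ ($U{\left(H,f \right)} = 4 H f + H = H + 4 H f$)
$116 U{\left(4,y{\left(-1,k{\left(-5 \right)} \right)} \right)} = 116 \cdot 4 \left(1 + 4 \left(14 + 2 \left(-1\right) + \frac{7}{3} \left(-16\right) + \frac{1}{3} \left(-16\right) \left(-1\right)\right)\right) = 116 \cdot 4 \left(1 + 4 \left(14 - 2 - \frac{112}{3} + \frac{16}{3}\right)\right) = 116 \cdot 4 \left(1 + 4 \left(-20\right)\right) = 116 \cdot 4 \left(1 - 80\right) = 116 \cdot 4 \left(-79\right) = 116 \left(-316\right) = -36656$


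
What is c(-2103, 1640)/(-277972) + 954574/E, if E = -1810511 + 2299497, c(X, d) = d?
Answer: 33067863361/16990552049 ≈ 1.9463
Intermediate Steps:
E = 488986
c(-2103, 1640)/(-277972) + 954574/E = 1640/(-277972) + 954574/488986 = 1640*(-1/277972) + 954574*(1/488986) = -410/69493 + 477287/244493 = 33067863361/16990552049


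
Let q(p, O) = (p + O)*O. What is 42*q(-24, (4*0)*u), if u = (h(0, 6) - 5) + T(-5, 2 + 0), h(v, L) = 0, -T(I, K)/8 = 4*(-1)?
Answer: 0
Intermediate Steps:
T(I, K) = 32 (T(I, K) = -32*(-1) = -8*(-4) = 32)
u = 27 (u = (0 - 5) + 32 = -5 + 32 = 27)
q(p, O) = O*(O + p) (q(p, O) = (O + p)*O = O*(O + p))
42*q(-24, (4*0)*u) = 42*(((4*0)*27)*((4*0)*27 - 24)) = 42*((0*27)*(0*27 - 24)) = 42*(0*(0 - 24)) = 42*(0*(-24)) = 42*0 = 0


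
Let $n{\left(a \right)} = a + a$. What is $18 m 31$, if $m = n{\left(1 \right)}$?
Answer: $1116$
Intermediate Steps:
$n{\left(a \right)} = 2 a$
$m = 2$ ($m = 2 \cdot 1 = 2$)
$18 m 31 = 18 \cdot 2 \cdot 31 = 36 \cdot 31 = 1116$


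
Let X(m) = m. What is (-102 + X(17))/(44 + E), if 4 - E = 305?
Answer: 85/257 ≈ 0.33074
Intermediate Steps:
E = -301 (E = 4 - 1*305 = 4 - 305 = -301)
(-102 + X(17))/(44 + E) = (-102 + 17)/(44 - 301) = -85/(-257) = -85*(-1/257) = 85/257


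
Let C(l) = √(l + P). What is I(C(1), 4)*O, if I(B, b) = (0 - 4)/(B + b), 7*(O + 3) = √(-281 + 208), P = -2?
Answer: 4*(4 - I)*(21 - I*√73)/119 ≈ 2.5363 - 1.8547*I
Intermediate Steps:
C(l) = √(-2 + l) (C(l) = √(l - 2) = √(-2 + l))
O = -3 + I*√73/7 (O = -3 + √(-281 + 208)/7 = -3 + √(-73)/7 = -3 + (I*√73)/7 = -3 + I*√73/7 ≈ -3.0 + 1.2206*I)
I(B, b) = -4/(B + b)
I(C(1), 4)*O = (-4/(√(-2 + 1) + 4))*(-3 + I*√73/7) = (-4/(√(-1) + 4))*(-3 + I*√73/7) = (-4/(I + 4))*(-3 + I*√73/7) = (-4*(4 - I)/17)*(-3 + I*√73/7) = -4*(-3 + I*√73/7)*(4 - I)/17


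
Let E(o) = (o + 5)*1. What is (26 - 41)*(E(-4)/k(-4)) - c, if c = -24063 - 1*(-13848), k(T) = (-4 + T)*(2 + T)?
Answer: 163425/16 ≈ 10214.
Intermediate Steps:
E(o) = 5 + o (E(o) = (5 + o)*1 = 5 + o)
c = -10215 (c = -24063 + 13848 = -10215)
(26 - 41)*(E(-4)/k(-4)) - c = (26 - 41)*((5 - 4)/(-8 + (-4)² - 2*(-4))) - 1*(-10215) = -15/(-8 + 16 + 8) + 10215 = -15/16 + 10215 = 163425/16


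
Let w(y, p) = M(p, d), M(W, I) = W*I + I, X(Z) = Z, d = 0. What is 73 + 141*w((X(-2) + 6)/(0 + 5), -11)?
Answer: 73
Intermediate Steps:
M(W, I) = I + I*W (M(W, I) = I*W + I = I + I*W)
w(y, p) = 0 (w(y, p) = 0*(1 + p) = 0)
73 + 141*w((X(-2) + 6)/(0 + 5), -11) = 73 + 141*0 = 73 + 0 = 73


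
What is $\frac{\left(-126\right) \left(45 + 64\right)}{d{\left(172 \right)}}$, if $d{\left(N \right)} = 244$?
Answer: $- \frac{6867}{122} \approx -56.287$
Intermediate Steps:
$\frac{\left(-126\right) \left(45 + 64\right)}{d{\left(172 \right)}} = \frac{\left(-126\right) \left(45 + 64\right)}{244} = \left(-126\right) 109 \cdot \frac{1}{244} = \left(-13734\right) \frac{1}{244} = - \frac{6867}{122}$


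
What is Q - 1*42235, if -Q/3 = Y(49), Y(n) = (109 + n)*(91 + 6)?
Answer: -88213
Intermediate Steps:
Y(n) = 10573 + 97*n (Y(n) = (109 + n)*97 = 10573 + 97*n)
Q = -45978 (Q = -3*(10573 + 97*49) = -3*(10573 + 4753) = -3*15326 = -45978)
Q - 1*42235 = -45978 - 1*42235 = -45978 - 42235 = -88213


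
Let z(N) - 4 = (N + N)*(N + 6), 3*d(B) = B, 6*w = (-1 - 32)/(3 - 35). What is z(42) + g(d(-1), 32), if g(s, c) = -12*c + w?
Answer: 233739/64 ≈ 3652.2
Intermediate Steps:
w = 11/64 (w = ((-1 - 32)/(3 - 35))/6 = (-33/(-32))/6 = (-33*(-1/32))/6 = (⅙)*(33/32) = 11/64 ≈ 0.17188)
d(B) = B/3
z(N) = 4 + 2*N*(6 + N) (z(N) = 4 + (N + N)*(N + 6) = 4 + (2*N)*(6 + N) = 4 + 2*N*(6 + N))
g(s, c) = 11/64 - 12*c (g(s, c) = -12*c + 11/64 = 11/64 - 12*c)
z(42) + g(d(-1), 32) = (4 + 2*42² + 12*42) + (11/64 - 12*32) = (4 + 2*1764 + 504) + (11/64 - 384) = (4 + 3528 + 504) - 24565/64 = 4036 - 24565/64 = 233739/64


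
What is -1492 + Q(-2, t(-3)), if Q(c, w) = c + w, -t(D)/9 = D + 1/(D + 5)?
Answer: -2943/2 ≈ -1471.5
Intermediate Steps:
t(D) = -9*D - 9/(5 + D) (t(D) = -9*(D + 1/(D + 5)) = -9*(D + 1/(5 + D)) = -9*D - 9/(5 + D))
-1492 + Q(-2, t(-3)) = -1492 + (-2 + 9*(-1 - 1*(-3)² - 5*(-3))/(5 - 3)) = -1492 + (-2 + 9*(-1 - 1*9 + 15)/2) = -1492 + (-2 + 9*(½)*(-1 - 9 + 15)) = -1492 + (-2 + 9*(½)*5) = -1492 + (-2 + 45/2) = -1492 + 41/2 = -2943/2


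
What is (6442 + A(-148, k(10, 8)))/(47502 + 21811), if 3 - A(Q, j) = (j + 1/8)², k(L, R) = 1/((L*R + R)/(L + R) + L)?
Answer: 1851612111/19913347648 ≈ 0.092983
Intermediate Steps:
k(L, R) = 1/(L + (R + L*R)/(L + R)) (k(L, R) = 1/((R + L*R)/(L + R) + L) = 1/(L + (R + L*R)/(L + R)))
A(Q, j) = 3 - (⅛ + j)² (A(Q, j) = 3 - (j + 1/8)² = 3 - (j + ⅛)² = 3 - (⅛ + j)²)
(6442 + A(-148, k(10, 8)))/(47502 + 21811) = (6442 + (3 - (1 + 8*((10 + 8)/(8 + 10² + 2*10*8)))²/64))/(47502 + 21811) = (6442 + (3 - (1 + 8*(18/(8 + 100 + 160)))²/64))/69313 = (6442 + (3 - (1 + 8*(18/268))²/64))*(1/69313) = (6442 + (3 - (1 + 8*((1/268)*18))²/64))*(1/69313) = (6442 + (3 - (1 + 8*(9/134))²/64))*(1/69313) = (6442 + (3 - (1 + 36/67)²/64))*(1/69313) = (6442 + (3 - (103/67)²/64))*(1/69313) = (6442 + (3 - 1/64*10609/4489))*(1/69313) = (6442 + (3 - 10609/287296))*(1/69313) = (6442 + 851279/287296)*(1/69313) = (1851612111/287296)*(1/69313) = 1851612111/19913347648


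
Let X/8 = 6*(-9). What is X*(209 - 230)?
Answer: 9072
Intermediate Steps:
X = -432 (X = 8*(6*(-9)) = 8*(-54) = -432)
X*(209 - 230) = -432*(209 - 230) = -432*(-21) = 9072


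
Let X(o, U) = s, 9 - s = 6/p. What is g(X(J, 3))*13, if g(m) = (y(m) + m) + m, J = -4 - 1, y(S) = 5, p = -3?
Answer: 351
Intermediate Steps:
J = -5
s = 11 (s = 9 - 6/(-3) = 9 - 6*(-1)/3 = 9 - 1*(-2) = 9 + 2 = 11)
X(o, U) = 11
g(m) = 5 + 2*m (g(m) = (5 + m) + m = 5 + 2*m)
g(X(J, 3))*13 = (5 + 2*11)*13 = (5 + 22)*13 = 27*13 = 351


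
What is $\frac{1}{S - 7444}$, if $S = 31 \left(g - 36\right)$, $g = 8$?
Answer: $- \frac{1}{8312} \approx -0.00012031$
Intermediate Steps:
$S = -868$ ($S = 31 \left(8 - 36\right) = 31 \left(-28\right) = -868$)
$\frac{1}{S - 7444} = \frac{1}{-868 - 7444} = \frac{1}{-8312} = - \frac{1}{8312}$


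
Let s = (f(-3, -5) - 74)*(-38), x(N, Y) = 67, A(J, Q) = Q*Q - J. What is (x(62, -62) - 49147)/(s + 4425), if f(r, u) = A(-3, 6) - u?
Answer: -3272/371 ≈ -8.8194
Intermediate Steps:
A(J, Q) = Q² - J
f(r, u) = 39 - u (f(r, u) = (6² - 1*(-3)) - u = (36 + 3) - u = 39 - u)
s = 1140 (s = ((39 - 1*(-5)) - 74)*(-38) = ((39 + 5) - 74)*(-38) = (44 - 74)*(-38) = -30*(-38) = 1140)
(x(62, -62) - 49147)/(s + 4425) = (67 - 49147)/(1140 + 4425) = -49080/5565 = -49080*1/5565 = -3272/371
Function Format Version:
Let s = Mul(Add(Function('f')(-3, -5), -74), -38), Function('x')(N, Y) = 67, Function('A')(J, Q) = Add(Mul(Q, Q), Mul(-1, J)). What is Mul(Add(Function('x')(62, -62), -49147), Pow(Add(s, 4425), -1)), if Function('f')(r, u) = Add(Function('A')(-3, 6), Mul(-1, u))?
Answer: Rational(-3272, 371) ≈ -8.8194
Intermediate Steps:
Function('A')(J, Q) = Add(Pow(Q, 2), Mul(-1, J))
Function('f')(r, u) = Add(39, Mul(-1, u)) (Function('f')(r, u) = Add(Add(Pow(6, 2), Mul(-1, -3)), Mul(-1, u)) = Add(Add(36, 3), Mul(-1, u)) = Add(39, Mul(-1, u)))
s = 1140 (s = Mul(Add(Add(39, Mul(-1, -5)), -74), -38) = Mul(Add(Add(39, 5), -74), -38) = Mul(Add(44, -74), -38) = Mul(-30, -38) = 1140)
Mul(Add(Function('x')(62, -62), -49147), Pow(Add(s, 4425), -1)) = Mul(Add(67, -49147), Pow(Add(1140, 4425), -1)) = Mul(-49080, Pow(5565, -1)) = Mul(-49080, Rational(1, 5565)) = Rational(-3272, 371)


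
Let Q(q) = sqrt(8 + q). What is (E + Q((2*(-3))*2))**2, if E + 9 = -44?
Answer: 2805 - 212*I ≈ 2805.0 - 212.0*I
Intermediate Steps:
E = -53 (E = -9 - 44 = -53)
(E + Q((2*(-3))*2))**2 = (-53 + sqrt(8 + (2*(-3))*2))**2 = (-53 + sqrt(8 - 6*2))**2 = (-53 + sqrt(8 - 12))**2 = (-53 + sqrt(-4))**2 = (-53 + 2*I)**2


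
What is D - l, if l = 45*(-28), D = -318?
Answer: 942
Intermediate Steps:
l = -1260
D - l = -318 - 1*(-1260) = -318 + 1260 = 942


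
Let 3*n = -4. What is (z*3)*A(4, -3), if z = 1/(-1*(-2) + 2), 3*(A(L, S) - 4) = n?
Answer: 8/3 ≈ 2.6667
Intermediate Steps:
n = -4/3 (n = (⅓)*(-4) = -4/3 ≈ -1.3333)
A(L, S) = 32/9 (A(L, S) = 4 + (⅓)*(-4/3) = 4 - 4/9 = 32/9)
z = ¼ (z = 1/(2 + 2) = 1/4 = ¼ ≈ 0.25000)
(z*3)*A(4, -3) = ((¼)*3)*(32/9) = (¾)*(32/9) = 8/3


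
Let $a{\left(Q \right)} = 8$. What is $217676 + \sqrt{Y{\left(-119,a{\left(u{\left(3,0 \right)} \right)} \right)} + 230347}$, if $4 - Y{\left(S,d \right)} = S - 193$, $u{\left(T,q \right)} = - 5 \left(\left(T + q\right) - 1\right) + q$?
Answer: $217676 + \sqrt{230663} \approx 2.1816 \cdot 10^{5}$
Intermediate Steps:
$u{\left(T,q \right)} = 5 - 5 T - 4 q$ ($u{\left(T,q \right)} = - 5 \left(-1 + T + q\right) + q = \left(5 - 5 T - 5 q\right) + q = 5 - 5 T - 4 q$)
$Y{\left(S,d \right)} = 197 - S$ ($Y{\left(S,d \right)} = 4 - \left(S - 193\right) = 4 - \left(-193 + S\right) = 197 - S$)
$217676 + \sqrt{Y{\left(-119,a{\left(u{\left(3,0 \right)} \right)} \right)} + 230347} = 217676 + \sqrt{\left(197 - -119\right) + 230347} = 217676 + \sqrt{\left(197 + 119\right) + 230347} = 217676 + \sqrt{316 + 230347} = 217676 + \sqrt{230663}$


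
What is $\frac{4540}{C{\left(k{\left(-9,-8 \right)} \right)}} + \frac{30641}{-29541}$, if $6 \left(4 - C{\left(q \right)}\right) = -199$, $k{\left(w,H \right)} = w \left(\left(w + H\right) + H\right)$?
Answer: $\frac{797863897}{6587643} \approx 121.12$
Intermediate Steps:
$k{\left(w,H \right)} = w \left(w + 2 H\right)$ ($k{\left(w,H \right)} = w \left(\left(H + w\right) + H\right) = w \left(w + 2 H\right)$)
$C{\left(q \right)} = \frac{223}{6}$ ($C{\left(q \right)} = 4 - - \frac{199}{6} = 4 + \frac{199}{6} = \frac{223}{6}$)
$\frac{4540}{C{\left(k{\left(-9,-8 \right)} \right)}} + \frac{30641}{-29541} = \frac{4540}{\frac{223}{6}} + \frac{30641}{-29541} = 4540 \cdot \frac{6}{223} + 30641 \left(- \frac{1}{29541}\right) = \frac{27240}{223} - \frac{30641}{29541} = \frac{797863897}{6587643}$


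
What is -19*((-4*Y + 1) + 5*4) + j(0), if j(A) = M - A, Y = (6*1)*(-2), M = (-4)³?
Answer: -1375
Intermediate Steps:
M = -64
Y = -12 (Y = 6*(-2) = -12)
j(A) = -64 - A
-19*((-4*Y + 1) + 5*4) + j(0) = -19*((-4*(-12) + 1) + 5*4) + (-64 - 1*0) = -19*((48 + 1) + 20) + (-64 + 0) = -19*(49 + 20) - 64 = -19*69 - 64 = -1311 - 64 = -1375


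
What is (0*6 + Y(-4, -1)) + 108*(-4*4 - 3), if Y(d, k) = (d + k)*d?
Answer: -2032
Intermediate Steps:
Y(d, k) = d*(d + k)
(0*6 + Y(-4, -1)) + 108*(-4*4 - 3) = (0*6 - 4*(-4 - 1)) + 108*(-4*4 - 3) = (0 - 4*(-5)) + 108*(-16 - 3) = (0 + 20) + 108*(-19) = 20 - 2052 = -2032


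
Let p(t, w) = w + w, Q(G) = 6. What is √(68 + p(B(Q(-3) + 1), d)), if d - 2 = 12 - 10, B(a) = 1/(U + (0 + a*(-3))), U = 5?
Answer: 2*√19 ≈ 8.7178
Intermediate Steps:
B(a) = 1/(5 - 3*a) (B(a) = 1/(5 + (0 + a*(-3))) = 1/(5 + (0 - 3*a)) = 1/(5 - 3*a))
d = 4 (d = 2 + (12 - 10) = 2 + 2 = 4)
p(t, w) = 2*w
√(68 + p(B(Q(-3) + 1), d)) = √(68 + 2*4) = √(68 + 8) = √76 = 2*√19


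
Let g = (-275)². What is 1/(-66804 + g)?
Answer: 1/8821 ≈ 0.00011337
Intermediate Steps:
g = 75625
1/(-66804 + g) = 1/(-66804 + 75625) = 1/8821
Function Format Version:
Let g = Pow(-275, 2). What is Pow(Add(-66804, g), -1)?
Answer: Rational(1, 8821) ≈ 0.00011337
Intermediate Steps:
g = 75625
Pow(Add(-66804, g), -1) = Pow(Add(-66804, 75625), -1) = Pow(8821, -1) = Rational(1, 8821)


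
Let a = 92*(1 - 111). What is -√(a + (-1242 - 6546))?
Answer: -22*I*√37 ≈ -133.82*I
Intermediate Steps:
a = -10120 (a = 92*(-110) = -10120)
-√(a + (-1242 - 6546)) = -√(-10120 + (-1242 - 6546)) = -√(-10120 - 7788) = -√(-17908) = -22*I*√37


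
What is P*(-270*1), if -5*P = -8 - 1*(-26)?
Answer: 972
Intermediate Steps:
P = -18/5 (P = -(-8 - 1*(-26))/5 = -(-8 + 26)/5 = -1/5*18 = -18/5 ≈ -3.6000)
P*(-270*1) = -(-972) = -18/5*(-270) = 972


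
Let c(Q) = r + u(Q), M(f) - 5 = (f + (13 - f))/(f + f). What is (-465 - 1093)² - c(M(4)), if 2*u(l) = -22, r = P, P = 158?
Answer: 2427217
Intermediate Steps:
r = 158
u(l) = -11 (u(l) = (½)*(-22) = -11)
M(f) = 5 + 13/(2*f) (M(f) = 5 + (f + (13 - f))/(f + f) = 5 + 13/((2*f)) = 5 + 13*(1/(2*f)) = 5 + 13/(2*f))
c(Q) = 147 (c(Q) = 158 - 11 = 147)
(-465 - 1093)² - c(M(4)) = (-465 - 1093)² - 1*147 = (-1558)² - 147 = 2427364 - 147 = 2427217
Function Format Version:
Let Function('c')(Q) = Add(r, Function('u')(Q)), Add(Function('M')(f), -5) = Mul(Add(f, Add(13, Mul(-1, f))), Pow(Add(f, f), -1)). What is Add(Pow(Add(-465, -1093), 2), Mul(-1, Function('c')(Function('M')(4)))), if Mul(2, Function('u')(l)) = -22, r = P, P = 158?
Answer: 2427217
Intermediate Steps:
r = 158
Function('u')(l) = -11 (Function('u')(l) = Mul(Rational(1, 2), -22) = -11)
Function('M')(f) = Add(5, Mul(Rational(13, 2), Pow(f, -1))) (Function('M')(f) = Add(5, Mul(Add(f, Add(13, Mul(-1, f))), Pow(Add(f, f), -1))) = Add(5, Mul(13, Pow(Mul(2, f), -1))) = Add(5, Mul(13, Mul(Rational(1, 2), Pow(f, -1)))) = Add(5, Mul(Rational(13, 2), Pow(f, -1))))
Function('c')(Q) = 147 (Function('c')(Q) = Add(158, -11) = 147)
Add(Pow(Add(-465, -1093), 2), Mul(-1, Function('c')(Function('M')(4)))) = Add(Pow(Add(-465, -1093), 2), Mul(-1, 147)) = Add(Pow(-1558, 2), -147) = Add(2427364, -147) = 2427217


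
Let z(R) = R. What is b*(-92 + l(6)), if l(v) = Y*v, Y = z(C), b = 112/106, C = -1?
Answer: -5488/53 ≈ -103.55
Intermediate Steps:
b = 56/53 (b = 112*(1/106) = 56/53 ≈ 1.0566)
Y = -1
l(v) = -v
b*(-92 + l(6)) = 56*(-92 - 1*6)/53 = 56*(-92 - 6)/53 = (56/53)*(-98) = -5488/53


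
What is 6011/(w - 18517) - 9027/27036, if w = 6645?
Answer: -7491165/8915872 ≈ -0.84021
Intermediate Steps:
6011/(w - 18517) - 9027/27036 = 6011/(6645 - 18517) - 9027/27036 = 6011/(-11872) - 9027*1/27036 = 6011*(-1/11872) - 1003/3004 = -6011/11872 - 1003/3004 = -7491165/8915872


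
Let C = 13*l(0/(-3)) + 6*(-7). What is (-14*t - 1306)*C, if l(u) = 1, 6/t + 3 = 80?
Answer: 416962/11 ≈ 37906.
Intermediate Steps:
t = 6/77 (t = 6/(-3 + 80) = 6/77 ≈ 0.077922)
C = -29 (C = 13*1 + 6*(-7) = 13 - 42 = -29)
(-14*t - 1306)*C = (-14*6/77 - 1306)*(-29) = (-12/11 - 1306)*(-29) = -14378/11*(-29) = 416962/11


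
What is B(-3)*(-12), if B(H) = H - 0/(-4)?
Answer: 36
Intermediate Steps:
B(H) = H (B(H) = H - 0*(-1)/4 = H - 1*0 = H + 0 = H)
B(-3)*(-12) = -3*(-12) = 36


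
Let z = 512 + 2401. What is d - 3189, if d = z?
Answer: -276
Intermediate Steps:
z = 2913
d = 2913
d - 3189 = 2913 - 3189 = -276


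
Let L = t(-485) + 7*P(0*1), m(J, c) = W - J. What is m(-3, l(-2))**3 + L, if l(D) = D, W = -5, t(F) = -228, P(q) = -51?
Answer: -593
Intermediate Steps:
m(J, c) = -5 - J
L = -585 (L = -228 + 7*(-51) = -228 - 357 = -585)
m(-3, l(-2))**3 + L = (-5 - 1*(-3))**3 - 585 = (-5 + 3)**3 - 585 = (-2)**3 - 585 = -8 - 585 = -593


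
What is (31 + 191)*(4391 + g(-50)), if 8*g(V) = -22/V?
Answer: 97481421/100 ≈ 9.7481e+5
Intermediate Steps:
g(V) = -11/(4*V) (g(V) = (-22/V)/8 = -11/(4*V))
(31 + 191)*(4391 + g(-50)) = (31 + 191)*(4391 - 11/4/(-50)) = 222*(4391 - 11/4*(-1/50)) = 222*(4391 + 11/200) = 222*(878211/200) = 97481421/100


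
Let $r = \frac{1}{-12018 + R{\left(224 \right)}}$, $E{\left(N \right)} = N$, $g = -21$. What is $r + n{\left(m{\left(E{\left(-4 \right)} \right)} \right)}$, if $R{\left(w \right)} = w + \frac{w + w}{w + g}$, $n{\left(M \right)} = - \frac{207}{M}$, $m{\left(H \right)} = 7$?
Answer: $- \frac{70786337}{2393734} \approx -29.572$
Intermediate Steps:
$R{\left(w \right)} = w + \frac{2 w}{-21 + w}$ ($R{\left(w \right)} = w + \frac{w + w}{w - 21} = w + \frac{2 w}{-21 + w}$)
$r = - \frac{29}{341962}$ ($r = \frac{1}{-12018 + \frac{224 \left(-19 + 224\right)}{-21 + 224}} = \frac{1}{-12018 + 224 \cdot \frac{1}{203} \cdot 205} = \frac{1}{-12018 + \frac{6560}{29}} = \frac{1}{- \frac{341962}{29}} = - \frac{29}{341962} \approx -8.4805 \cdot 10^{-5}$)
$r + n{\left(m{\left(E{\left(-4 \right)} \right)} \right)} = - \frac{29}{341962} - \frac{207}{7} = - \frac{70786337}{2393734}$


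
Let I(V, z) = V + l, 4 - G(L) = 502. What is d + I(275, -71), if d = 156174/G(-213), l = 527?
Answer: 40537/83 ≈ 488.40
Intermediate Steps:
G(L) = -498 (G(L) = 4 - 1*502 = 4 - 502 = -498)
I(V, z) = 527 + V (I(V, z) = V + 527 = 527 + V)
d = -26029/83 (d = 156174/(-498) = 156174*(-1/498) = -26029/83 ≈ -313.60)
d + I(275, -71) = -26029/83 + (527 + 275) = -26029/83 + 802 = 40537/83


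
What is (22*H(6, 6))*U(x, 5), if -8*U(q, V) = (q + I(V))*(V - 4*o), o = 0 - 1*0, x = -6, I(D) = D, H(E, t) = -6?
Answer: -165/2 ≈ -82.500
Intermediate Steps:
o = 0 (o = 0 + 0 = 0)
U(q, V) = -V*(V + q)/8 (U(q, V) = -(q + V)*(V - 4*0)/8 = -(V + q)*(V + 0)/8 = -(V + q)*V/8 = -V*(V + q)/8)
(22*H(6, 6))*U(x, 5) = (22*(-6))*((⅛)*5*(-1*5 - 1*(-6))) = -33*5*(-5 + 6)/2 = -33*5/2 = -132*5/8 = -165/2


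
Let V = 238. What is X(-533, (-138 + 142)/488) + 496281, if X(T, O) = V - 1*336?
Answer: 496183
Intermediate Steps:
X(T, O) = -98 (X(T, O) = 238 - 1*336 = 238 - 336 = -98)
X(-533, (-138 + 142)/488) + 496281 = -98 + 496281 = 496183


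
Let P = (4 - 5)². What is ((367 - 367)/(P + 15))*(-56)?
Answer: 0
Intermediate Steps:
P = 1 (P = (-1)² = 1)
((367 - 367)/(P + 15))*(-56) = ((367 - 367)/(1 + 15))*(-56) = (0/16)*(-56) = (0*(1/16))*(-56) = 0*(-56) = 0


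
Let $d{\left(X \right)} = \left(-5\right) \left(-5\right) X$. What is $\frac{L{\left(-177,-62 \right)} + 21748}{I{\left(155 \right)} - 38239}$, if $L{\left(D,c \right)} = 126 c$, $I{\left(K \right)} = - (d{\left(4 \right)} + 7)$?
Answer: $- \frac{6968}{19173} \approx -0.36343$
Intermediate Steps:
$d{\left(X \right)} = 25 X$
$I{\left(K \right)} = -107$ ($I{\left(K \right)} = - (25 \cdot 4 + 7) = - (100 + 7) = \left(-1\right) 107 = -107$)
$\frac{L{\left(-177,-62 \right)} + 21748}{I{\left(155 \right)} - 38239} = \frac{126 \left(-62\right) + 21748}{-107 - 38239} = \frac{-7812 + 21748}{-38346} = 13936 \left(- \frac{1}{38346}\right) = - \frac{6968}{19173}$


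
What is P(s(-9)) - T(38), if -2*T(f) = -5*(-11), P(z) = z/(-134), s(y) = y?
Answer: 1847/67 ≈ 27.567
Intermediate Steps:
P(z) = -z/134 (P(z) = z*(-1/134) = -z/134)
T(f) = -55/2 (T(f) = -(-5)*(-11)/2 = -½*55 = -55/2)
P(s(-9)) - T(38) = -1/134*(-9) - 1*(-55/2) = 9/134 + 55/2 = 1847/67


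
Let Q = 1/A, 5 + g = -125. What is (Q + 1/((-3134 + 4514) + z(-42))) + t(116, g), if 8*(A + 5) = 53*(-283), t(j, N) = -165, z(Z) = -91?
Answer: -3198564988/19385271 ≈ -165.00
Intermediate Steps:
g = -130 (g = -5 - 125 = -130)
A = -15039/8 (A = -5 + (53*(-283))/8 = -5 + (1/8)*(-14999) = -5 - 14999/8 = -15039/8 ≈ -1879.9)
Q = -8/15039 (Q = 1/(-15039/8) = -8/15039 ≈ -0.00053195)
(Q + 1/((-3134 + 4514) + z(-42))) + t(116, g) = (-8/15039 + 1/((-3134 + 4514) - 91)) - 165 = (-8/15039 + 1/(1380 - 91)) - 165 = (-8/15039 + 1/1289) - 165 = 4727/19385271 - 165 = -3198564988/19385271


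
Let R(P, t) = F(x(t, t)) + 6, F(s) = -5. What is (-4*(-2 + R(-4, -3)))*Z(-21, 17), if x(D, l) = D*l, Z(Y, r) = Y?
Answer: -84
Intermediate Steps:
R(P, t) = 1 (R(P, t) = -5 + 6 = 1)
(-4*(-2 + R(-4, -3)))*Z(-21, 17) = -4*(-2 + 1)*(-21) = -4*(-1)*(-21) = 4*(-21) = -84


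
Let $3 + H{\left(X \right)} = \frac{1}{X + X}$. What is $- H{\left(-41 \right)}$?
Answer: $\frac{247}{82} \approx 3.0122$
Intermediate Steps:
$H{\left(X \right)} = -3 + \frac{1}{2 X}$ ($H{\left(X \right)} = -3 + \frac{1}{X + X} = -3 + \frac{1}{2 X}$)
$- H{\left(-41 \right)} = - (-3 + \frac{1}{2 \left(-41\right)}) = - (-3 + \frac{1}{2} \left(- \frac{1}{41}\right)) = - (-3 - \frac{1}{82}) = \left(-1\right) \left(- \frac{247}{82}\right) = \frac{247}{82}$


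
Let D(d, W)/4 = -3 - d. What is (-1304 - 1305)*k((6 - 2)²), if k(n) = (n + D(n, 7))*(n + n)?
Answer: 5009280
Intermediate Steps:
D(d, W) = -12 - 4*d (D(d, W) = 4*(-3 - d) = -12 - 4*d)
k(n) = 2*n*(-12 - 3*n) (k(n) = (n + (-12 - 4*n))*(n + n) = (-12 - 3*n)*(2*n) = 2*n*(-12 - 3*n))
(-1304 - 1305)*k((6 - 2)²) = (-1304 - 1305)*(-6*(6 - 2)²*(4 + (6 - 2)²)) = -(-15654)*4²*(4 + 4²) = -(-15654)*16*(4 + 16) = -(-15654)*16*20 = -2609*(-1920) = 5009280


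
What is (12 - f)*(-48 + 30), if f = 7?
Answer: -90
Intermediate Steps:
(12 - f)*(-48 + 30) = (12 - 1*7)*(-48 + 30) = (12 - 7)*(-18) = 5*(-18) = -90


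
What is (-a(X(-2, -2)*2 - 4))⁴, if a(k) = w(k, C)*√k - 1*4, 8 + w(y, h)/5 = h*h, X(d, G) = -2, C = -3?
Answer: 21056 + 29440*I*√2 ≈ 21056.0 + 41634.0*I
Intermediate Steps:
w(y, h) = -40 + 5*h² (w(y, h) = -40 + 5*(h*h) = -40 + 5*h²)
a(k) = -4 + 5*√k (a(k) = (-40 + 5*(-3)²)*√k - 1*4 = (-40 + 5*9)*√k - 4 = (-40 + 45)*√k - 4 = 5*√k - 4 = -4 + 5*√k)
(-a(X(-2, -2)*2 - 4))⁴ = (-(-4 + 5*√(-2*2 - 4)))⁴ = (-(-4 + 5*√(-4 - 4)))⁴ = (-(-4 + 5*√(-8)))⁴ = (-(-4 + 5*(2*I*√2)))⁴ = (-(-4 + 10*I*√2))⁴ = (4 - 10*I*√2)⁴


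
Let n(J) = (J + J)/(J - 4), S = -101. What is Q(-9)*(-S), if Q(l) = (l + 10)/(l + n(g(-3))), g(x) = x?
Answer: -707/57 ≈ -12.404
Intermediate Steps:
n(J) = 2*J/(-4 + J) (n(J) = (2*J)/(-4 + J) = 2*J/(-4 + J))
Q(l) = (10 + l)/(6/7 + l) (Q(l) = (l + 10)/(l + 2*(-3)/(-4 - 3)) = (10 + l)/(l + 2*(-3)/(-7)) = (10 + l)/(l + 2*(-3)*(-1/7)) = (10 + l)/(l + 6/7) = (10 + l)/(6/7 + l))
Q(-9)*(-S) = (7*(10 - 9)/(6 + 7*(-9)))*(-1*(-101)) = (7*1/(6 - 63))*101 = (7*1/(-57))*101 = (7*(-1/57)*1)*101 = -7/57*101 = -707/57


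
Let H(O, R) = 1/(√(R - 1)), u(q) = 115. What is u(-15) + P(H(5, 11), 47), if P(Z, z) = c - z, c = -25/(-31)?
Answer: 2133/31 ≈ 68.806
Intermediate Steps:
c = 25/31 (c = -25*(-1/31) = 25/31 ≈ 0.80645)
H(O, R) = (-1 + R)^(-½) (H(O, R) = 1/(√(-1 + R)) = (-1 + R)^(-½))
P(Z, z) = 25/31 - z
u(-15) + P(H(5, 11), 47) = 115 + (25/31 - 1*47) = 115 + (25/31 - 47) = 115 - 1432/31 = 2133/31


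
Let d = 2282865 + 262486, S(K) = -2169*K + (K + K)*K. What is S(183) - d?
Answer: -2875300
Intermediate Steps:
S(K) = -2169*K + 2*K**2 (S(K) = -2169*K + (2*K)*K = -2169*K + 2*K**2)
d = 2545351
S(183) - d = 183*(-2169 + 2*183) - 1*2545351 = 183*(-2169 + 366) - 2545351 = 183*(-1803) - 2545351 = -329949 - 2545351 = -2875300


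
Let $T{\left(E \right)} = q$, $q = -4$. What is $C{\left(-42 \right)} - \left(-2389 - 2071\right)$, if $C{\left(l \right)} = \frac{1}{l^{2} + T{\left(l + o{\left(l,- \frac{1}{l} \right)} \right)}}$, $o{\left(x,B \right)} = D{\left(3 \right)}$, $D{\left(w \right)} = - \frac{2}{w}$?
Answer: $\frac{7849601}{1760} \approx 4460.0$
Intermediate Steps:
$o{\left(x,B \right)} = - \frac{2}{3}$
$T{\left(E \right)} = -4$
$C{\left(l \right)} = \frac{1}{-4 + l^{2}}$ ($C{\left(l \right)} = \frac{1}{l^{2} - 4} = \frac{1}{-4 + l^{2}}$)
$C{\left(-42 \right)} - \left(-2389 - 2071\right) = \frac{1}{-4 + \left(-42\right)^{2}} - \left(-2389 - 2071\right) = \frac{1}{-4 + 1764} - \left(-2389 - 2071\right) = \frac{1}{1760} - -4460 = \frac{1}{1760} + 4460 = \frac{7849601}{1760}$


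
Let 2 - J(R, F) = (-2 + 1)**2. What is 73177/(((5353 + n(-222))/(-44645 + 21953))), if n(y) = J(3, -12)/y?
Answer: -368638211448/1188365 ≈ -3.1021e+5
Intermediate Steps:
J(R, F) = 1 (J(R, F) = 2 - (-2 + 1)**2 = 2 - 1*(-1)**2 = 2 - 1*1 = 2 - 1 = 1)
n(y) = 1/y
73177/(((5353 + n(-222))/(-44645 + 21953))) = 73177/(((5353 + 1/(-222))/(-44645 + 21953))) = 73177/(((5353 - 1/222)/(-22692))) = 73177/(((1188365/222)*(-1/22692))) = 73177/(-1188365/5037624) = 73177*(-5037624/1188365) = -368638211448/1188365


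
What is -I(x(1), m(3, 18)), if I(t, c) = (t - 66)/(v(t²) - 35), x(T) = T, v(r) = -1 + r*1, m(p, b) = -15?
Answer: -13/7 ≈ -1.8571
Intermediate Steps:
v(r) = -1 + r
I(t, c) = (-66 + t)/(-36 + t²) (I(t, c) = (t - 66)/((-1 + t²) - 35) = (-66 + t)/(-36 + t²))
-I(x(1), m(3, 18)) = -(-66 + 1)/(-36 + 1²) = -(-65)/(-36 + 1) = -(-65)/(-35) = -(-1)*(-65)/35 = -1*13/7 = -13/7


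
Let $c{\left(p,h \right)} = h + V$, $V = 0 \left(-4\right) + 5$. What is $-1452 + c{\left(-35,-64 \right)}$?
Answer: $-1511$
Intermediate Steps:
$V = 5$ ($V = 0 + 5 = 5$)
$c{\left(p,h \right)} = 5 + h$ ($c{\left(p,h \right)} = h + 5 = 5 + h$)
$-1452 + c{\left(-35,-64 \right)} = -1452 + \left(5 - 64\right) = -1452 - 59 = -1511$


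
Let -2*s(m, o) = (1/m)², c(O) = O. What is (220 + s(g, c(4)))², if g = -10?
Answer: 1935912001/40000 ≈ 48398.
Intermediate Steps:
s(m, o) = -1/(2*m²)
(220 + s(g, c(4)))² = (220 - ½/(-10)²)² = (220 - ½*1/100)² = (220 - 1/200)² = (43999/200)² = 1935912001/40000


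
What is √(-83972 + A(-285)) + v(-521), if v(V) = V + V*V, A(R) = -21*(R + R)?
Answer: 270920 + I*√72002 ≈ 2.7092e+5 + 268.33*I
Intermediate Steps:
A(R) = -42*R
v(V) = V + V²
√(-83972 + A(-285)) + v(-521) = √(-83972 - 42*(-285)) - 521*(1 - 521) = √(-83972 + 11970) - 521*(-520) = √(-72002) + 270920 = I*√72002 + 270920 = 270920 + I*√72002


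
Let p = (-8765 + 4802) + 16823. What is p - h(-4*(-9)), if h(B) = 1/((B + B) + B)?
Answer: 1388879/108 ≈ 12860.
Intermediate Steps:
h(B) = 1/(3*B) (h(B) = 1/(2*B + B) = 1/(3*B))
p = 12860 (p = -3963 + 16823 = 12860)
p - h(-4*(-9)) = 12860 - 1/(3*((-4*(-9)))) = 12860 - 1/(3*36) = 12860 - 1*1/108 = 12860 - 1/108 = 1388879/108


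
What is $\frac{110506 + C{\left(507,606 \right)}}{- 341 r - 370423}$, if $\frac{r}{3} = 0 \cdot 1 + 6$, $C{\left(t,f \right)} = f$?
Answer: $- \frac{5848}{19819} \approx -0.29507$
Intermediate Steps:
$r = 18$ ($r = 3 \left(0 \cdot 1 + 6\right) = 3 \left(0 + 6\right) = 3 \cdot 6 = 18$)
$\frac{110506 + C{\left(507,606 \right)}}{- 341 r - 370423} = \frac{110506 + 606}{\left(-341\right) 18 - 370423} = \frac{111112}{-6138 - 370423} = \frac{111112}{-376561} = 111112 \left(- \frac{1}{376561}\right) = - \frac{5848}{19819}$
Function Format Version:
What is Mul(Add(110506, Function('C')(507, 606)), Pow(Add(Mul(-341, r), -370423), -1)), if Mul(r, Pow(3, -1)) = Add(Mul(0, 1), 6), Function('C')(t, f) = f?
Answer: Rational(-5848, 19819) ≈ -0.29507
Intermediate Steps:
r = 18 (r = Mul(3, Add(Mul(0, 1), 6)) = Mul(3, Add(0, 6)) = Mul(3, 6) = 18)
Mul(Add(110506, Function('C')(507, 606)), Pow(Add(Mul(-341, r), -370423), -1)) = Mul(Add(110506, 606), Pow(Add(Mul(-341, 18), -370423), -1)) = Mul(111112, Pow(Add(-6138, -370423), -1)) = Mul(111112, Pow(-376561, -1)) = Mul(111112, Rational(-1, 376561)) = Rational(-5848, 19819)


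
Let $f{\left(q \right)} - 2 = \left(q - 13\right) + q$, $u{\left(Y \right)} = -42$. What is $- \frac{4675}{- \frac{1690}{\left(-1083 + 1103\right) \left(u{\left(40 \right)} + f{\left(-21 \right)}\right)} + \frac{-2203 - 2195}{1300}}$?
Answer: $\frac{28868125}{15398} \approx 1874.8$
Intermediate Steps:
$f{\left(q \right)} = -11 + 2 q$ ($f{\left(q \right)} = 2 + \left(\left(q - 13\right) + q\right) = 2 + \left(\left(-13 + q\right) + q\right) = 2 + \left(-13 + 2 q\right) = -11 + 2 q$)
$- \frac{4675}{- \frac{1690}{\left(-1083 + 1103\right) \left(u{\left(40 \right)} + f{\left(-21 \right)}\right)} + \frac{-2203 - 2195}{1300}} = - \frac{4675}{- \frac{1690}{\left(-1083 + 1103\right) \left(-42 + \left(-11 + 2 \left(-21\right)\right)\right)} + \frac{-2203 - 2195}{1300}} = - \frac{4675}{- \frac{1690}{20 \left(-42 - 53\right)} + \left(-2203 - 2195\right) \frac{1}{1300}} = - \frac{4675}{- \frac{1690}{20 \left(-42 - 53\right)} - \frac{2199}{650}} = - \frac{4675}{- \frac{1690}{20 \left(-95\right)} - \frac{2199}{650}} = - \frac{4675}{- \frac{1690}{-1900} - \frac{2199}{650}} = - \frac{4675}{\left(-1690\right) \left(- \frac{1}{1900}\right) - \frac{2199}{650}} = - \frac{4675}{\frac{169}{190} - \frac{2199}{650}} = - \frac{4675}{- \frac{15398}{6175}} = \left(-4675\right) \left(- \frac{6175}{15398}\right) = \frac{28868125}{15398}$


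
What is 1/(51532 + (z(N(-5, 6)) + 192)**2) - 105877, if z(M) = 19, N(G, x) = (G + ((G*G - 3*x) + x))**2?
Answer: -10169803480/96053 ≈ -1.0588e+5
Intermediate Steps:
N(G, x) = (G + G**2 - 2*x)**2 (N(G, x) = (G + ((G**2 - 3*x) + x))**2 = (G + (G**2 - 2*x))**2 = (G + G**2 - 2*x)**2)
1/(51532 + (z(N(-5, 6)) + 192)**2) - 105877 = 1/(51532 + (19 + 192)**2) - 105877 = 1/(51532 + 211**2) - 105877 = 1/(51532 + 44521) - 105877 = 1/96053 - 105877 = -10169803480/96053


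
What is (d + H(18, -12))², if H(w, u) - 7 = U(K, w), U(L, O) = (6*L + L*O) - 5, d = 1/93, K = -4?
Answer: 76405081/8649 ≈ 8834.0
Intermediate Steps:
d = 1/93 ≈ 0.010753
U(L, O) = -5 + 6*L + L*O
H(w, u) = -22 - 4*w (H(w, u) = 7 + (-5 + 6*(-4) - 4*w) = 7 + (-5 - 24 - 4*w) = 7 + (-29 - 4*w) = -22 - 4*w)
(d + H(18, -12))² = (1/93 + (-22 - 4*18))² = (1/93 + (-22 - 72))² = (1/93 - 94)² = (-8741/93)² = 76405081/8649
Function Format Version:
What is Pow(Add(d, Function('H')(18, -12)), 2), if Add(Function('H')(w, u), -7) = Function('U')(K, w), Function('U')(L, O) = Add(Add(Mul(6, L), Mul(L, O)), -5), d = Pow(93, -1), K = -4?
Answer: Rational(76405081, 8649) ≈ 8834.0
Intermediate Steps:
d = Rational(1, 93) ≈ 0.010753
Function('U')(L, O) = Add(-5, Mul(6, L), Mul(L, O))
Function('H')(w, u) = Add(-22, Mul(-4, w)) (Function('H')(w, u) = Add(7, Add(-5, Mul(6, -4), Mul(-4, w))) = Add(7, Add(-5, -24, Mul(-4, w))) = Add(7, Add(-29, Mul(-4, w))) = Add(-22, Mul(-4, w)))
Pow(Add(d, Function('H')(18, -12)), 2) = Pow(Add(Rational(1, 93), Add(-22, Mul(-4, 18))), 2) = Pow(Add(Rational(1, 93), Add(-22, -72)), 2) = Pow(Add(Rational(1, 93), -94), 2) = Pow(Rational(-8741, 93), 2) = Rational(76405081, 8649)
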